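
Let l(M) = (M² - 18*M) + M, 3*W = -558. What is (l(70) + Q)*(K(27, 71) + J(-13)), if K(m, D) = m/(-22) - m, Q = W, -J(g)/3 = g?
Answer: 417594/11 ≈ 37963.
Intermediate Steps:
J(g) = -3*g
W = -186 (W = (⅓)*(-558) = -186)
Q = -186
l(M) = M² - 17*M
K(m, D) = -23*m/22 (K(m, D) = m*(-1/22) - m = -m/22 - m = -23*m/22)
(l(70) + Q)*(K(27, 71) + J(-13)) = (70*(-17 + 70) - 186)*(-23/22*27 - 3*(-13)) = (70*53 - 186)*(-621/22 + 39) = (3710 - 186)*(237/22) = 3524*(237/22) = 417594/11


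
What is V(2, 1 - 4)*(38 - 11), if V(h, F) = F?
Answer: -81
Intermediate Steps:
V(2, 1 - 4)*(38 - 11) = (1 - 4)*(38 - 11) = -3*27 = -81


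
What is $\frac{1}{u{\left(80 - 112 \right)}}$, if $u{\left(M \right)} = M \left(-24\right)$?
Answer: $\frac{1}{768} \approx 0.0013021$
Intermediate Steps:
$u{\left(M \right)} = - 24 M$
$\frac{1}{u{\left(80 - 112 \right)}} = \frac{1}{\left(-24\right) \left(80 - 112\right)} = \frac{1}{\left(-24\right) \left(-32\right)} = \frac{1}{768}$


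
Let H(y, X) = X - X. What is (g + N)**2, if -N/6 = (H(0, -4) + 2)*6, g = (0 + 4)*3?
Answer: 3600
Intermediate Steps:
H(y, X) = 0
g = 12 (g = 4*3 = 12)
N = -72 (N = -6*(0 + 2)*6 = -12*6 = -6*12 = -72)
(g + N)**2 = (12 - 72)**2 = (-60)**2 = 3600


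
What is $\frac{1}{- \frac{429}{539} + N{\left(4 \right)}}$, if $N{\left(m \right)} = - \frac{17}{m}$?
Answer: $- \frac{196}{989} \approx -0.19818$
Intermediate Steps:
$\frac{1}{- \frac{429}{539} + N{\left(4 \right)}} = \frac{1}{- \frac{429}{539} - \frac{17}{4}} = \frac{1}{\left(-429\right) \frac{1}{539} - \frac{17}{4}} = \frac{1}{- \frac{39}{49} - \frac{17}{4}} = \frac{1}{- \frac{989}{196}} = - \frac{196}{989}$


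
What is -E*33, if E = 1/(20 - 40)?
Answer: 33/20 ≈ 1.6500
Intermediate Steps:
E = -1/20 (E = 1/(-20) = -1/20 ≈ -0.050000)
-E*33 = -1*(-1/20)*33 = (1/20)*33 = 33/20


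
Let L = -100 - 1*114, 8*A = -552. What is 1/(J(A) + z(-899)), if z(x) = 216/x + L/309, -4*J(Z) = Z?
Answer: 1111164/18131059 ≈ 0.061285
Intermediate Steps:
A = -69 (A = (1/8)*(-552) = -69)
J(Z) = -Z/4
L = -214 (L = -100 - 114 = -214)
z(x) = -214/309 + 216/x (z(x) = 216/x - 214/309 = -214/309 + 216/x)
1/(J(A) + z(-899)) = 1/(-1/4*(-69) + (-214/309 + 216/(-899))) = 1/(69/4 + (-214/309 + 216*(-1/899))) = 1/(69/4 + (-214/309 - 216/899)) = 1/(69/4 - 259130/277791) = 1/(18131059/1111164) = 1111164/18131059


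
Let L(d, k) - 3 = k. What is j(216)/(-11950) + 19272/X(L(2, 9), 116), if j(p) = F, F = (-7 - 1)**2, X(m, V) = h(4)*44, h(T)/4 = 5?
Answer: 261641/11950 ≈ 21.895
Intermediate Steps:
L(d, k) = 3 + k
h(T) = 20 (h(T) = 4*5 = 20)
X(m, V) = 880 (X(m, V) = 20*44 = 880)
F = 64 (F = (-8)**2 = 64)
j(p) = 64
j(216)/(-11950) + 19272/X(L(2, 9), 116) = 64/(-11950) + 19272/880 = 64*(-1/11950) + 19272*(1/880) = -32/5975 + 219/10 = 261641/11950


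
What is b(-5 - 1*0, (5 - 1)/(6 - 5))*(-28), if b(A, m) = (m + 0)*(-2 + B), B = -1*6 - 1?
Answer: 1008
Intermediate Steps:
B = -7 (B = -6 - 1 = -7)
b(A, m) = -9*m (b(A, m) = (m + 0)*(-2 - 7) = m*(-9) = -9*m)
b(-5 - 1*0, (5 - 1)/(6 - 5))*(-28) = -9*(5 - 1)/(6 - 5)*(-28) = -36/1*(-28) = -36*(-28) = 1008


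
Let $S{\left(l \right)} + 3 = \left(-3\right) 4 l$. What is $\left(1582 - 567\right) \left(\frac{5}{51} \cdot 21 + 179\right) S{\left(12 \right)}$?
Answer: $- \frac{459252990}{17} \approx -2.7015 \cdot 10^{7}$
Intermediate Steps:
$S{\left(l \right)} = -3 - 12 l$ ($S{\left(l \right)} = -3 + \left(-3\right) 4 l = -3 - 12 l$)
$\left(1582 - 567\right) \left(\frac{5}{51} \cdot 21 + 179\right) S{\left(12 \right)} = \left(1582 - 567\right) \left(\frac{5}{51} \cdot 21 + 179\right) \left(-3 - 144\right) = 1015 \left(5 \cdot \frac{1}{51} \cdot 21 + 179\right) \left(-3 - 144\right) = 1015 \left(\frac{5}{51} \cdot 21 + 179\right) \left(-147\right) = 1015 \left(\frac{35}{17} + 179\right) \left(-147\right) = 1015 \cdot \frac{3078}{17} \left(-147\right) = \frac{3124170}{17} \left(-147\right) = - \frac{459252990}{17}$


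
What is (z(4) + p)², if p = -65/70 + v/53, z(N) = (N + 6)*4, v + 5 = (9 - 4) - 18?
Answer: 825930121/550564 ≈ 1500.2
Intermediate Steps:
v = -18 (v = -5 + ((9 - 4) - 18) = -5 + (5 - 18) = -5 - 13 = -18)
z(N) = 24 + 4*N (z(N) = (6 + N)*4 = 24 + 4*N)
p = -941/742 (p = -65/70 - 18/53 = -65*1/70 - 18*1/53 = -13/14 - 18/53 = -941/742 ≈ -1.2682)
(z(4) + p)² = ((24 + 4*4) - 941/742)² = ((24 + 16) - 941/742)² = (40 - 941/742)² = (28739/742)² = 825930121/550564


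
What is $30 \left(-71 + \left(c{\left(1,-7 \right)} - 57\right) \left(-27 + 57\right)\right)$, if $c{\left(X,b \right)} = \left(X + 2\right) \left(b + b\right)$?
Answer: $-91230$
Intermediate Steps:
$c{\left(X,b \right)} = 2 b \left(2 + X\right)$ ($c{\left(X,b \right)} = \left(2 + X\right) 2 b = 2 b \left(2 + X\right)$)
$30 \left(-71 + \left(c{\left(1,-7 \right)} - 57\right) \left(-27 + 57\right)\right) = 30 \left(-71 + \left(2 \left(-7\right) \left(2 + 1\right) - 57\right) \left(-27 + 57\right)\right) = 30 \left(-71 + \left(2 \left(-7\right) 3 - 57\right) 30\right) = 30 \left(-71 + \left(-42 - 57\right) 30\right) = 30 \left(-71 - 2970\right) = 30 \left(-3041\right) = -91230$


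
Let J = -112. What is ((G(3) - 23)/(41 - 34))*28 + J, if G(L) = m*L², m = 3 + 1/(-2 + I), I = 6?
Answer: -87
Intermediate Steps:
m = 13/4 (m = 3 + 1/(-2 + 6) = 3 + 1/4 = 3 + ¼ = 13/4 ≈ 3.2500)
G(L) = 13*L²/4
((G(3) - 23)/(41 - 34))*28 + J = (((13/4)*3² - 23)/(41 - 34))*28 - 112 = (((13/4)*9 - 23)/7)*28 - 112 = ((117/4 - 23)*(⅐))*28 - 112 = ((25/4)*(⅐))*28 - 112 = (25/28)*28 - 112 = 25 - 112 = -87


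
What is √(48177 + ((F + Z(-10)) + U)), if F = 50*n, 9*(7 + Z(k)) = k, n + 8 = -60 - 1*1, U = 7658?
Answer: 4*√29462/3 ≈ 228.86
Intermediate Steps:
n = -69 (n = -8 + (-60 - 1*1) = -8 + (-60 - 1) = -8 - 61 = -69)
Z(k) = -7 + k/9
F = -3450 (F = 50*(-69) = -3450)
√(48177 + ((F + Z(-10)) + U)) = √(48177 + ((-3450 + (-7 + (⅑)*(-10))) + 7658)) = √(48177 + ((-3450 + (-7 - 10/9)) + 7658)) = √(48177 + ((-3450 - 73/9) + 7658)) = √(48177 + (-31123/9 + 7658)) = √(48177 + 37799/9) = √(471392/9) = 4*√29462/3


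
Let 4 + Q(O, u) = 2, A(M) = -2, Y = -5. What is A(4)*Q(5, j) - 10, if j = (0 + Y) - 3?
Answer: -6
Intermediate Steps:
j = -8 (j = (0 - 5) - 3 = -5 - 3 = -8)
Q(O, u) = -2 (Q(O, u) = -4 + 2 = -2)
A(4)*Q(5, j) - 10 = -2*(-2) - 10 = 4 - 10 = -6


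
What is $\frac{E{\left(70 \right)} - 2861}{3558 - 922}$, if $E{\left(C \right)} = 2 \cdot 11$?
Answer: $- \frac{2839}{2636} \approx -1.077$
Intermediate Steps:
$E{\left(C \right)} = 22$
$\frac{E{\left(70 \right)} - 2861}{3558 - 922} = \frac{22 - 2861}{3558 - 922} = - \frac{2839}{2636}$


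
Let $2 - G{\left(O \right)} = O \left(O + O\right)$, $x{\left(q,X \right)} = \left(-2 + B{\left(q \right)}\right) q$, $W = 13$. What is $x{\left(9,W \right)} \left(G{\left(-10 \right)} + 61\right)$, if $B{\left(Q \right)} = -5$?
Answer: $8631$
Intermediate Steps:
$x{\left(q,X \right)} = - 7 q$ ($x{\left(q,X \right)} = \left(-2 - 5\right) q = - 7 q$)
$G{\left(O \right)} = 2 - 2 O^{2}$ ($G{\left(O \right)} = 2 - O \left(O + O\right) = 2 - O 2 O = 2 - 2 O^{2}$)
$x{\left(9,W \right)} \left(G{\left(-10 \right)} + 61\right) = \left(-7\right) 9 \left(\left(2 - 2 \left(-10\right)^{2}\right) + 61\right) = - 63 \left(\left(2 - 200\right) + 61\right) = - 63 \left(-198 + 61\right) = \left(-63\right) \left(-137\right) = 8631$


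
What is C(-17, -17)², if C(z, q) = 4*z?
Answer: 4624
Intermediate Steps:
C(-17, -17)² = (4*(-17))² = (-68)² = 4624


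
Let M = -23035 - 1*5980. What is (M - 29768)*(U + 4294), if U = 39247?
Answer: -2559470603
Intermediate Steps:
M = -29015 (M = -23035 - 5980 = -29015)
(M - 29768)*(U + 4294) = (-29015 - 29768)*(39247 + 4294) = -58783*43541 = -2559470603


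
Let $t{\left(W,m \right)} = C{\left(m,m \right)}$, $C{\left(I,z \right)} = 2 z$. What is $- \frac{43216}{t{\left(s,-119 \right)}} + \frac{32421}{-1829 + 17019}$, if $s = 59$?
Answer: $\frac{47440517}{258230} \approx 183.71$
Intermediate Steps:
$t{\left(W,m \right)} = 2 m$
$- \frac{43216}{t{\left(s,-119 \right)}} + \frac{32421}{-1829 + 17019} = - \frac{43216}{2 \left(-119\right)} + \frac{32421}{-1829 + 17019} = - \frac{43216}{-238} + \frac{32421}{15190} = \left(-43216\right) \left(- \frac{1}{238}\right) + 32421 \cdot \frac{1}{15190} = \frac{21608}{119} + \frac{32421}{15190} = \frac{47440517}{258230}$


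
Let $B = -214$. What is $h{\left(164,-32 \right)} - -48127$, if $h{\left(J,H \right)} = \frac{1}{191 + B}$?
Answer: $\frac{1106920}{23} \approx 48127.0$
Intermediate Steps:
$h{\left(J,H \right)} = - \frac{1}{23}$ ($h{\left(J,H \right)} = \frac{1}{191 - 214} = \frac{1}{-23} = - \frac{1}{23}$)
$h{\left(164,-32 \right)} - -48127 = - \frac{1}{23} - -48127 = - \frac{1}{23} + 48127 = \frac{1106920}{23}$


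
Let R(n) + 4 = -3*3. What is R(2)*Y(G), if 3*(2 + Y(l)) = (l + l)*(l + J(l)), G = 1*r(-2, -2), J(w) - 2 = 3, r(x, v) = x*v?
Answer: -286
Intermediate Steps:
r(x, v) = v*x
R(n) = -13 (R(n) = -4 - 3*3 = -4 - 9 = -13)
J(w) = 5 (J(w) = 2 + 3 = 5)
G = 4 (G = 1*(-2*(-2)) = 1*4 = 4)
Y(l) = -2 + 2*l*(5 + l)/3 (Y(l) = -2 + ((l + l)*(l + 5))/3 = -2 + ((2*l)*(5 + l))/3 = -2 + (2*l*(5 + l))/3 = -2 + 2*l*(5 + l)/3)
R(2)*Y(G) = -13*(-2 + (⅔)*4² + (10/3)*4) = -13*(-2 + (⅔)*16 + 40/3) = -13*(-2 + 32/3 + 40/3) = -13*22 = -286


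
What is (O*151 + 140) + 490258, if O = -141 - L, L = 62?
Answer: 459745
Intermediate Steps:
O = -203 (O = -141 - 1*62 = -141 - 62 = -203)
(O*151 + 140) + 490258 = (-203*151 + 140) + 490258 = (-30653 + 140) + 490258 = -30513 + 490258 = 459745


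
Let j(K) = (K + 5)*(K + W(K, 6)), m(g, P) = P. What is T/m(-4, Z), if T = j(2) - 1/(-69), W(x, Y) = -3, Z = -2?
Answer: 241/69 ≈ 3.4928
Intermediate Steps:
j(K) = (-3 + K)*(5 + K) (j(K) = (K + 5)*(K - 3) = (5 + K)*(-3 + K) = (-3 + K)*(5 + K))
T = -482/69 (T = (-15 + 2² + 2*2) - 1/(-69) = (-15 + 4 + 4) - 1*(-1/69) = -7 + 1/69 = -482/69 ≈ -6.9855)
T/m(-4, Z) = -482/69/(-2) = -½*(-482/69) = 241/69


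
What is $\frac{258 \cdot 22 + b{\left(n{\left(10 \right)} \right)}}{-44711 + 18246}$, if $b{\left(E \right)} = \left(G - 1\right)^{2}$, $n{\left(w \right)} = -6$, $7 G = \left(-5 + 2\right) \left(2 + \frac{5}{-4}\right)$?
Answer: $- \frac{4451353}{20748560} \approx -0.21454$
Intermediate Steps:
$G = - \frac{9}{28}$ ($G = \frac{\left(-5 + 2\right) \left(2 + \frac{5}{-4}\right)}{7} = \frac{\left(-3\right) \left(2 + 5 \left(- \frac{1}{4}\right)\right)}{7} = \frac{\left(-3\right) \left(2 - \frac{5}{4}\right)}{7} = \frac{\left(-3\right) \frac{3}{4}}{7} = \frac{1}{7} \left(- \frac{9}{4}\right) = - \frac{9}{28} \approx -0.32143$)
$b{\left(E \right)} = \frac{1369}{784}$ ($b{\left(E \right)} = \left(- \frac{9}{28} - 1\right)^{2} = \left(- \frac{37}{28}\right)^{2} = \frac{1369}{784}$)
$\frac{258 \cdot 22 + b{\left(n{\left(10 \right)} \right)}}{-44711 + 18246} = \frac{258 \cdot 22 + \frac{1369}{784}}{-44711 + 18246} = \frac{5676 + \frac{1369}{784}}{-26465} = \frac{4451353}{784} \left(- \frac{1}{26465}\right) = - \frac{4451353}{20748560}$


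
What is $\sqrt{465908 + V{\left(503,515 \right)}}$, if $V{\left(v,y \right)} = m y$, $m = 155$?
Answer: $3 \sqrt{60637} \approx 738.74$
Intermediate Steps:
$V{\left(v,y \right)} = 155 y$
$\sqrt{465908 + V{\left(503,515 \right)}} = \sqrt{465908 + 155 \cdot 515} = \sqrt{465908 + 79825} = \sqrt{545733} = 3 \sqrt{60637}$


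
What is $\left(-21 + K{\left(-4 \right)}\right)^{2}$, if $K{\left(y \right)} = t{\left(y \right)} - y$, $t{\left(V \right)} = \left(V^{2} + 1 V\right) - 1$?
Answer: $36$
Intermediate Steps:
$t{\left(V \right)} = -1 + V + V^{2}$ ($t{\left(V \right)} = \left(V^{2} + V\right) - 1 = \left(V + V^{2}\right) - 1 = -1 + V + V^{2}$)
$K{\left(y \right)} = -1 + y^{2}$ ($K{\left(y \right)} = \left(-1 + y + y^{2}\right) - y = -1 + y^{2}$)
$\left(-21 + K{\left(-4 \right)}\right)^{2} = \left(-21 - \left(1 - \left(-4\right)^{2}\right)\right)^{2} = \left(-21 + \left(-1 + 16\right)\right)^{2} = \left(-21 + 15\right)^{2} = \left(-6\right)^{2} = 36$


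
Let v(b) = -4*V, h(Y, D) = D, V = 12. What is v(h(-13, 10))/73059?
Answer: -16/24353 ≈ -0.00065700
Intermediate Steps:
v(b) = -48 (v(b) = -4*12 = -48)
v(h(-13, 10))/73059 = -48/73059 = -48*1/73059 = -16/24353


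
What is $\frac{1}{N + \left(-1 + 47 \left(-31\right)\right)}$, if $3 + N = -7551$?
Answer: $- \frac{1}{9012} \approx -0.00011096$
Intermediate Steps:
$N = -7554$ ($N = -3 - 7551 = -7554$)
$\frac{1}{N + \left(-1 + 47 \left(-31\right)\right)} = \frac{1}{-7554 + \left(-1 + 47 \left(-31\right)\right)} = \frac{1}{-7554 - 1458} = \frac{1}{-9012} = - \frac{1}{9012}$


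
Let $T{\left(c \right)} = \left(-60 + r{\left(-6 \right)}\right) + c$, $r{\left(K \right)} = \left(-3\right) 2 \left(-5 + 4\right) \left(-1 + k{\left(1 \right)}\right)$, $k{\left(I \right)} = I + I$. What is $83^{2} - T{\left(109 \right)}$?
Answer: $6834$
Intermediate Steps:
$k{\left(I \right)} = 2 I$
$r{\left(K \right)} = 6$ ($r{\left(K \right)} = \left(-3\right) 2 \left(-5 + 4\right) \left(-1 + 2 \cdot 1\right) = - 6 \left(- (-1 + 2)\right) = - 6 \left(\left(-1\right) 1\right) = \left(-6\right) \left(-1\right) = 6$)
$T{\left(c \right)} = -54 + c$ ($T{\left(c \right)} = \left(-60 + 6\right) + c = -54 + c$)
$83^{2} - T{\left(109 \right)} = 83^{2} - \left(-54 + 109\right) = 6889 - 55 = 6834$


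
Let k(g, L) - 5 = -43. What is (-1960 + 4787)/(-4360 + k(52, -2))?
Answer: -2827/4398 ≈ -0.64279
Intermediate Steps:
k(g, L) = -38 (k(g, L) = 5 - 43 = -38)
(-1960 + 4787)/(-4360 + k(52, -2)) = (-1960 + 4787)/(-4360 - 38) = 2827/(-4398) = 2827*(-1/4398) = -2827/4398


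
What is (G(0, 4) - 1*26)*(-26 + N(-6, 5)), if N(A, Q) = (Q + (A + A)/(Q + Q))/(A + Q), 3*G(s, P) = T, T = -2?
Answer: 2384/3 ≈ 794.67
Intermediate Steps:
G(s, P) = -⅔ (G(s, P) = (⅓)*(-2) = -⅔)
N(A, Q) = (Q + A/Q)/(A + Q) (N(A, Q) = (Q + (2*A)/((2*Q)))/(A + Q) = (Q + (2*A)*(1/(2*Q)))/(A + Q) = (Q + A/Q)/(A + Q))
(G(0, 4) - 1*26)*(-26 + N(-6, 5)) = (-⅔ - 1*26)*(-26 + (-6 + 5²)/(5*(-6 + 5))) = (-⅔ - 26)*(-26 + (⅕)*(-6 + 25)/(-1)) = -80*(-26 + (⅕)*(-1)*19)/3 = -80*(-26 - 19/5)/3 = -80/3*(-149/5) = 2384/3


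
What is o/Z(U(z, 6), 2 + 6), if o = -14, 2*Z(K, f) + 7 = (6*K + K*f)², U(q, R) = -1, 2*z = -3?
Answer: -4/27 ≈ -0.14815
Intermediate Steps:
z = -3/2 (z = (½)*(-3) = -3/2 ≈ -1.5000)
Z(K, f) = -7/2 + (6*K + K*f)²/2
o/Z(U(z, 6), 2 + 6) = -14/(-7/2 + (½)*(-1)²*(6 + (2 + 6))²) = -14/(-7/2 + (½)*1*(6 + 8)²) = -14/(-7/2 + (½)*1*14²) = -14/(-7/2 + (½)*1*196) = -14/(-7/2 + 98) = -14/189/2 = -14*2/189 = -4/27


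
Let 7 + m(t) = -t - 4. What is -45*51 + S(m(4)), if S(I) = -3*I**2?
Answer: -2970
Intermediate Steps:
m(t) = -11 - t (m(t) = -7 + (-t - 4) = -7 + (-4 - t) = -11 - t)
-45*51 + S(m(4)) = -45*51 - 3*(-11 - 1*4)**2 = -2295 - 3*(-11 - 4)**2 = -2295 - 3*(-15)**2 = -2295 - 3*225 = -2295 - 675 = -2970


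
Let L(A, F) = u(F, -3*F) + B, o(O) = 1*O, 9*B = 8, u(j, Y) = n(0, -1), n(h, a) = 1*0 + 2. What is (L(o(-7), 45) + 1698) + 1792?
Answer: 31436/9 ≈ 3492.9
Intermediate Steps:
n(h, a) = 2 (n(h, a) = 0 + 2 = 2)
u(j, Y) = 2
B = 8/9 (B = (⅑)*8 = 8/9 ≈ 0.88889)
o(O) = O
L(A, F) = 26/9 (L(A, F) = 2 + 8/9 = 26/9)
(L(o(-7), 45) + 1698) + 1792 = (26/9 + 1698) + 1792 = 15308/9 + 1792 = 31436/9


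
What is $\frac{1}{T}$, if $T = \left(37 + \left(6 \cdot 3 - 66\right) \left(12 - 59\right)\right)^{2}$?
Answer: $\frac{1}{5257849} \approx 1.9019 \cdot 10^{-7}$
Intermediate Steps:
$T = 5257849$ ($T = \left(37 + \left(18 - 66\right) \left(-47\right)\right)^{2} = \left(37 - -2256\right)^{2} = \left(37 + 2256\right)^{2} = 2293^{2} = 5257849$)
$\frac{1}{T} = \frac{1}{5257849}$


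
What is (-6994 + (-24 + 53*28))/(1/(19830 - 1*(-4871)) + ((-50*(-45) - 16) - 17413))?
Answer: 68347667/187468239 ≈ 0.36458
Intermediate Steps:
(-6994 + (-24 + 53*28))/(1/(19830 - 1*(-4871)) + ((-50*(-45) - 16) - 17413)) = (-6994 + (-24 + 1484))/(1/(19830 + 4871) + ((2250 - 16) - 17413)) = (-6994 + 1460)/(1/24701 + (2234 - 17413)) = -5534/(1/24701 - 15179) = -5534/(-374936478/24701) = -5534*(-24701/374936478) = 68347667/187468239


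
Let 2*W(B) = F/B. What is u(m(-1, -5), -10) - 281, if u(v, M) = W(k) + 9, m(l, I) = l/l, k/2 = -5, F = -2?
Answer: -2719/10 ≈ -271.90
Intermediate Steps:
k = -10 (k = 2*(-5) = -10)
W(B) = -1/B (W(B) = (-2/B)/2 = -1/B)
m(l, I) = 1
u(v, M) = 91/10 (u(v, M) = -1/(-10) + 9 = -1*(-⅒) + 9 = ⅒ + 9 = 91/10)
u(m(-1, -5), -10) - 281 = 91/10 - 281 = -2719/10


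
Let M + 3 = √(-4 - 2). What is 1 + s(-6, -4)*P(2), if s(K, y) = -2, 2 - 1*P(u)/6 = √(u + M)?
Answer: -23 + 12*√(-1 + I*√6) ≈ -12.115 + 16.202*I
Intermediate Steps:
M = -3 + I*√6 (M = -3 + √(-4 - 2) = -3 + √(-6) = -3 + I*√6 ≈ -3.0 + 2.4495*I)
P(u) = 12 - 6*√(-3 + u + I*√6) (P(u) = 12 - 6*√(u + (-3 + I*√6)) = 12 - 6*√(-3 + u + I*√6))
1 + s(-6, -4)*P(2) = 1 - 2*(12 - 6*√(-3 + 2 + I*√6)) = 1 - 2*(12 - 6*√(-1 + I*√6)) = 1 + (-24 + 12*√(-1 + I*√6)) = -23 + 12*√(-1 + I*√6)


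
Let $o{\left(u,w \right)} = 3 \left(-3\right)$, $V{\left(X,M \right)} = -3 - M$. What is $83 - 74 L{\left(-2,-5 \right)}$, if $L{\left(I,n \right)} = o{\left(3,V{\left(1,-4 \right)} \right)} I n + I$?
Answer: $6891$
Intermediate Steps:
$o{\left(u,w \right)} = -9$
$L{\left(I,n \right)} = I - 9 I n$ ($L{\left(I,n \right)} = - 9 I n + I = I - 9 I n$)
$83 - 74 L{\left(-2,-5 \right)} = 83 - 74 \left(- 2 \left(1 - -45\right)\right) = 83 - 74 \left(- 2 \left(1 + 45\right)\right) = 83 - 74 \left(\left(-2\right) 46\right) = 83 - -6808 = 83 + 6808 = 6891$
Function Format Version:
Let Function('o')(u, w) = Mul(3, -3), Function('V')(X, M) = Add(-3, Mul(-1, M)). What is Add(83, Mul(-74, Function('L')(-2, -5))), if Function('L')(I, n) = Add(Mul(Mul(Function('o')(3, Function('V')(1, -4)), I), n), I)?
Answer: 6891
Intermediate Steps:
Function('o')(u, w) = -9
Function('L')(I, n) = Add(I, Mul(-9, I, n)) (Function('L')(I, n) = Add(Mul(Mul(-9, I), n), I) = Add(Mul(-9, I, n), I) = Add(I, Mul(-9, I, n)))
Add(83, Mul(-74, Function('L')(-2, -5))) = Add(83, Mul(-74, Mul(-2, Add(1, Mul(-9, -5))))) = Add(83, Mul(-74, Mul(-2, Add(1, 45)))) = Add(83, Mul(-74, Mul(-2, 46))) = Add(83, Mul(-74, -92)) = Add(83, 6808) = 6891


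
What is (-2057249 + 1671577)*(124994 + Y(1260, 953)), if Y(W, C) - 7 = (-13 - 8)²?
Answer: -48379467024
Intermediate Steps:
Y(W, C) = 448 (Y(W, C) = 7 + (-13 - 8)² = 7 + (-21)² = 7 + 441 = 448)
(-2057249 + 1671577)*(124994 + Y(1260, 953)) = (-2057249 + 1671577)*(124994 + 448) = -385672*125442 = -48379467024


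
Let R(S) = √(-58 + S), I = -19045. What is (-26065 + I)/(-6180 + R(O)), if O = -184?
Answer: 139389900/19096321 + 248105*I*√2/19096321 ≈ 7.2993 + 0.018374*I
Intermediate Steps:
(-26065 + I)/(-6180 + R(O)) = (-26065 - 19045)/(-6180 + √(-58 - 184)) = -45110/(-6180 + √(-242)) = -45110/(-6180 + 11*I*√2)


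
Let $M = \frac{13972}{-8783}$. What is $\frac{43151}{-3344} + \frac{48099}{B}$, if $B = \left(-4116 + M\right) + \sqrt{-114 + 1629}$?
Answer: $- \frac{21504258409613332063}{874640515426062352} - \frac{3710409239811 \sqrt{1515}}{1307775890290165} \approx -24.697$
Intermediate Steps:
$M = - \frac{13972}{8783}$ ($M = 13972 \left(- \frac{1}{8783}\right) = - \frac{13972}{8783} \approx -1.5908$)
$B = - \frac{36164800}{8783} + \sqrt{1515}$ ($B = \left(-4116 - \frac{13972}{8783}\right) + \sqrt{-114 + 1629} = - \frac{36164800}{8783} + \sqrt{1515} \approx -4078.7$)
$\frac{43151}{-3344} + \frac{48099}{B} = \frac{43151}{-3344} + \frac{48099}{- \frac{36164800}{8783} + \sqrt{1515}} = 43151 \left(- \frac{1}{3344}\right) + \frac{48099}{- \frac{36164800}{8783} + \sqrt{1515}} = - \frac{43151}{3344} + \frac{48099}{- \frac{36164800}{8783} + \sqrt{1515}}$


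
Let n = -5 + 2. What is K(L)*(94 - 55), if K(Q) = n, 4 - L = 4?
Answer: -117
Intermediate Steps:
L = 0 (L = 4 - 1*4 = 4 - 4 = 0)
n = -3
K(Q) = -3
K(L)*(94 - 55) = -3*(94 - 55) = -3*39 = -117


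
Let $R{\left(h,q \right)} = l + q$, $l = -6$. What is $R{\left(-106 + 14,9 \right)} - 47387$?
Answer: $-47384$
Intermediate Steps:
$R{\left(h,q \right)} = -6 + q$
$R{\left(-106 + 14,9 \right)} - 47387 = \left(-6 + 9\right) - 47387 = 3 - 47387 = -47384$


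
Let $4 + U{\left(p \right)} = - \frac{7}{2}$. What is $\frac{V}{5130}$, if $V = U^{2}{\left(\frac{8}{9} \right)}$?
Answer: $\frac{5}{456} \approx 0.010965$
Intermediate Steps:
$U{\left(p \right)} = - \frac{15}{2}$ ($U{\left(p \right)} = -4 - \frac{7}{2} = - \frac{15}{2}$)
$V = \frac{225}{4}$ ($V = \left(- \frac{15}{2}\right)^{2} = \frac{225}{4} \approx 56.25$)
$\frac{V}{5130} = \frac{225}{4 \cdot 5130} = \frac{225}{4} \cdot \frac{1}{5130} = \frac{5}{456}$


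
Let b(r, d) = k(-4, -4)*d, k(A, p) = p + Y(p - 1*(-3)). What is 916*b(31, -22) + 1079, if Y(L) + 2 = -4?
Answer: 202599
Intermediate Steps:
Y(L) = -6 (Y(L) = -2 - 4 = -6)
k(A, p) = -6 + p (k(A, p) = p - 6 = -6 + p)
b(r, d) = -10*d (b(r, d) = (-6 - 4)*d = -10*d)
916*b(31, -22) + 1079 = 916*(-10*(-22)) + 1079 = 916*220 + 1079 = 201520 + 1079 = 202599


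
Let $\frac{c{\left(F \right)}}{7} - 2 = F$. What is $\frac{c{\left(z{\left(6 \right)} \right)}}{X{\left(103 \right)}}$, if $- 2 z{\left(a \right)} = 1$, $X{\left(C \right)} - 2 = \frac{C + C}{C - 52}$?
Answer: $\frac{153}{88} \approx 1.7386$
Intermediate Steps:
$X{\left(C \right)} = 2 + \frac{2 C}{-52 + C}$ ($X{\left(C \right)} = 2 + \frac{C + C}{C - 52} = 2 + \frac{2 C}{-52 + C}$)
$z{\left(a \right)} = - \frac{1}{2}$ ($z{\left(a \right)} = \left(- \frac{1}{2}\right) 1 = - \frac{1}{2}$)
$c{\left(F \right)} = 14 + 7 F$
$\frac{c{\left(z{\left(6 \right)} \right)}}{X{\left(103 \right)}} = \frac{14 + 7 \left(- \frac{1}{2}\right)}{4 \frac{1}{-52 + 103} \left(-26 + 103\right)} = \frac{14 - \frac{7}{2}}{4 \cdot \frac{1}{51} \cdot 77} = \frac{21}{2 \cdot 4 \cdot \frac{1}{51} \cdot 77} = \frac{21}{2 \cdot \frac{308}{51}} = \frac{21}{2} \cdot \frac{51}{308} = \frac{153}{88}$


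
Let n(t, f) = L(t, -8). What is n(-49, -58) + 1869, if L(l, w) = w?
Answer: 1861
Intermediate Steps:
n(t, f) = -8
n(-49, -58) + 1869 = -8 + 1869 = 1861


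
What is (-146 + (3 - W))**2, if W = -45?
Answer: 9604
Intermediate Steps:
(-146 + (3 - W))**2 = (-146 + (3 - 1*(-45)))**2 = (-146 + (3 + 45))**2 = (-146 + 48)**2 = (-98)**2 = 9604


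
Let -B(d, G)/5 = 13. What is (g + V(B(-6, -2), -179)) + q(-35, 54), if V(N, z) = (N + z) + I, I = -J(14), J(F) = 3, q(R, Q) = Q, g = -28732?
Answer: -28925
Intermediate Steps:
B(d, G) = -65 (B(d, G) = -5*13 = -65)
I = -3 (I = -1*3 = -3)
V(N, z) = -3 + N + z (V(N, z) = (N + z) - 3 = -3 + N + z)
(g + V(B(-6, -2), -179)) + q(-35, 54) = (-28732 + (-3 - 65 - 179)) + 54 = (-28732 - 247) + 54 = -28979 + 54 = -28925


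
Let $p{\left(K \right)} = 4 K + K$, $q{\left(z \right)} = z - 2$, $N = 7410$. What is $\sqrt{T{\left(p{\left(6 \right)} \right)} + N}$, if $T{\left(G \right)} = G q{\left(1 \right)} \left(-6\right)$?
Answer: $\sqrt{7590} \approx 87.121$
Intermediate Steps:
$q{\left(z \right)} = -2 + z$ ($q{\left(z \right)} = z - 2 = -2 + z$)
$p{\left(K \right)} = 5 K$
$T{\left(G \right)} = 6 G$ ($T{\left(G \right)} = G \left(-2 + 1\right) \left(-6\right) = G \left(-1\right) \left(-6\right) = - G \left(-6\right) = 6 G$)
$\sqrt{T{\left(p{\left(6 \right)} \right)} + N} = \sqrt{6 \cdot 5 \cdot 6 + 7410} = \sqrt{6 \cdot 30 + 7410} = \sqrt{180 + 7410} = \sqrt{7590}$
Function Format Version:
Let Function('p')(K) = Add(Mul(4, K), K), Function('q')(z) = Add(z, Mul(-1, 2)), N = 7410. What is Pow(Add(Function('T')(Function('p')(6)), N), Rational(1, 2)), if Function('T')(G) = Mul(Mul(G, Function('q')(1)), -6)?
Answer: Pow(7590, Rational(1, 2)) ≈ 87.121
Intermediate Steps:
Function('q')(z) = Add(-2, z) (Function('q')(z) = Add(z, -2) = Add(-2, z))
Function('p')(K) = Mul(5, K)
Function('T')(G) = Mul(6, G) (Function('T')(G) = Mul(Mul(G, Add(-2, 1)), -6) = Mul(Mul(G, -1), -6) = Mul(Mul(-1, G), -6) = Mul(6, G))
Pow(Add(Function('T')(Function('p')(6)), N), Rational(1, 2)) = Pow(Add(Mul(6, Mul(5, 6)), 7410), Rational(1, 2)) = Pow(Add(Mul(6, 30), 7410), Rational(1, 2)) = Pow(Add(180, 7410), Rational(1, 2)) = Pow(7590, Rational(1, 2))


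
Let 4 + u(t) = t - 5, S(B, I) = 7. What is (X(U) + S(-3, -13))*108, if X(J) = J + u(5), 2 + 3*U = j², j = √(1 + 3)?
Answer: 396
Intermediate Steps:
u(t) = -9 + t (u(t) = -4 + (t - 5) = -4 + (-5 + t) = -9 + t)
j = 2 (j = √4 = 2)
U = ⅔ (U = -⅔ + (⅓)*2² = -⅔ + (⅓)*4 = -⅔ + 4/3 = ⅔ ≈ 0.66667)
X(J) = -4 + J (X(J) = J + (-9 + 5) = J - 4 = -4 + J)
(X(U) + S(-3, -13))*108 = ((-4 + ⅔) + 7)*108 = (-10/3 + 7)*108 = (11/3)*108 = 396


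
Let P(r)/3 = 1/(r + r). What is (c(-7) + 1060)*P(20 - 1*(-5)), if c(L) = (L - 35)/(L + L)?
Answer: 3189/50 ≈ 63.780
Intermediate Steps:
c(L) = (-35 + L)/(2*L) (c(L) = (-35 + L)/((2*L)) = (-35 + L)*(1/(2*L)) = (-35 + L)/(2*L))
P(r) = 3/(2*r) (P(r) = 3/(r + r) = 3/((2*r)) = 3*(1/(2*r)) = 3/(2*r))
(c(-7) + 1060)*P(20 - 1*(-5)) = ((½)*(-35 - 7)/(-7) + 1060)*(3/(2*(20 - 1*(-5)))) = ((½)*(-⅐)*(-42) + 1060)*(3/(2*(20 + 5))) = (3 + 1060)*((3/2)/25) = 1063*((3/2)*(1/25)) = 1063*(3/50) = 3189/50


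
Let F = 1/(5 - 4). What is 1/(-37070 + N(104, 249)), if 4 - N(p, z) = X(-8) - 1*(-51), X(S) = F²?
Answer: -1/37118 ≈ -2.6941e-5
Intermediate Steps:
F = 1 (F = 1/1 = 1)
X(S) = 1 (X(S) = 1² = 1)
N(p, z) = -48 (N(p, z) = 4 - (1 - 1*(-51)) = 4 - (1 + 51) = 4 - 1*52 = 4 - 52 = -48)
1/(-37070 + N(104, 249)) = 1/(-37070 - 48) = 1/(-37118) = -1/37118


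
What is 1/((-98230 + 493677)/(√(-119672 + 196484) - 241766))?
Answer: -241766/395447 + 2*√19203/395447 ≈ -0.61067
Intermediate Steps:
1/((-98230 + 493677)/(√(-119672 + 196484) - 241766)) = 1/(395447/(√76812 - 241766)) = 1/(395447/(2*√19203 - 241766)) = 1/(395447/(-241766 + 2*√19203)) = -241766/395447 + 2*√19203/395447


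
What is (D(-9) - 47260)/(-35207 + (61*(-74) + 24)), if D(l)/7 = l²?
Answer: 881/749 ≈ 1.1762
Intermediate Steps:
D(l) = 7*l²
(D(-9) - 47260)/(-35207 + (61*(-74) + 24)) = (7*(-9)² - 47260)/(-35207 + (61*(-74) + 24)) = (7*81 - 47260)/(-35207 + (-4514 + 24)) = (567 - 47260)/(-35207 - 4490) = -46693/(-39697) = -46693*(-1/39697) = 881/749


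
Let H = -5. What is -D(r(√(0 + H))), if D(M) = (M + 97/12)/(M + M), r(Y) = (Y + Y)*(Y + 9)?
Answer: (-23*√5 + 1080*I)/(240*(√5 - 9*I)) ≈ -0.4765 + 0.094578*I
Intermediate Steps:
r(Y) = 2*Y*(9 + Y) (r(Y) = (2*Y)*(9 + Y) = 2*Y*(9 + Y))
D(M) = (97/12 + M)/(2*M) (D(M) = (M + 97*(1/12))/((2*M)) = (M + 97/12)*(1/(2*M)) = (97/12 + M)*(1/(2*M)) = (97/12 + M)/(2*M))
-D(r(√(0 + H))) = -(97 + 12*(2*√(0 - 5)*(9 + √(0 - 5))))/(24*(2*√(0 - 5)*(9 + √(0 - 5)))) = -(97 + 12*(2*√(-5)*(9 + √(-5))))/(24*(2*√(-5)*(9 + √(-5)))) = -(97 + 12*(2*(I*√5)*(9 + I*√5)))/(24*(2*(I*√5)*(9 + I*√5))) = -(97 + 12*(2*I*√5*(9 + I*√5)))/(24*(2*I*√5*(9 + I*√5))) = -(-I*√5/(10*(9 + I*√5)))*(97 + 24*I*√5*(9 + I*√5))/24 = -(-1)*I*√5*(97 + 24*I*√5*(9 + I*√5))/(240*(9 + I*√5)) = I*√5*(97 + 24*I*√5*(9 + I*√5))/(240*(9 + I*√5))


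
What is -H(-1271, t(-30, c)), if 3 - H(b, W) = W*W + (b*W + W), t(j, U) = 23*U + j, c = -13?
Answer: 526068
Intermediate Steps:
t(j, U) = j + 23*U
H(b, W) = 3 - W - W² - W*b (H(b, W) = 3 - (W*W + (b*W + W)) = 3 - (W² + (W*b + W)) = 3 - (W² + (W + W*b)) = 3 - (W + W² + W*b) = 3 + (-W - W² - W*b) = 3 - W - W² - W*b)
-H(-1271, t(-30, c)) = -(3 - (-30 + 23*(-13)) - (-30 + 23*(-13))² - 1*(-30 + 23*(-13))*(-1271)) = -(3 - (-30 - 299) - (-30 - 299)² - 1*(-30 - 299)*(-1271)) = -(3 - 1*(-329) - 1*(-329)² - 1*(-329)*(-1271)) = -(3 + 329 - 1*108241 - 418159) = -(3 + 329 - 108241 - 418159) = -1*(-526068) = 526068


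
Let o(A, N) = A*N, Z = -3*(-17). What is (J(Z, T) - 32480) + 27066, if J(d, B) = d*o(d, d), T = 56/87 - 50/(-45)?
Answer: 127237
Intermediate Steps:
Z = 51
T = 458/261 (T = 56*(1/87) - 50*(-1/45) = 56/87 + 10/9 = 458/261 ≈ 1.7548)
J(d, B) = d³ (J(d, B) = d*(d*d) = d*d² = d³)
(J(Z, T) - 32480) + 27066 = (51³ - 32480) + 27066 = (132651 - 32480) + 27066 = 100171 + 27066 = 127237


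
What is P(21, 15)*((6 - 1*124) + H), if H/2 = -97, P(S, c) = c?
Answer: -4680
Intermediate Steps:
H = -194 (H = 2*(-97) = -194)
P(21, 15)*((6 - 1*124) + H) = 15*((6 - 1*124) - 194) = 15*((6 - 124) - 194) = 15*(-118 - 194) = 15*(-312) = -4680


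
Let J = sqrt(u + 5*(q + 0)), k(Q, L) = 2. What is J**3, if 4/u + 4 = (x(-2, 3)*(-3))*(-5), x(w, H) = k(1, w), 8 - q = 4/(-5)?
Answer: 574*sqrt(7462)/169 ≈ 293.40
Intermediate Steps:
q = 44/5 (q = 8 - 4/(-5) = 8 - 4*(-1)/5 = 8 - 1*(-4/5) = 8 + 4/5 = 44/5 ≈ 8.8000)
x(w, H) = 2
u = 2/13 (u = 4/(-4 + (2*(-3))*(-5)) = 4/(-4 - 6*(-5)) = 4/(-4 + 30) = 4/26 = 4*(1/26) = 2/13 ≈ 0.15385)
J = sqrt(7462)/13 (J = sqrt(2/13 + 5*(44/5 + 0)) = sqrt(2/13 + 5*(44/5)) = sqrt(2/13 + 44) = sqrt(574/13) = sqrt(7462)/13 ≈ 6.6448)
J**3 = (sqrt(7462)/13)**3 = 574*sqrt(7462)/169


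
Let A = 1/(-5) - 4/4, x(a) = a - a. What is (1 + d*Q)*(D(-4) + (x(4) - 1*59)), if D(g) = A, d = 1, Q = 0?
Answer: -301/5 ≈ -60.200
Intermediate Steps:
x(a) = 0
A = -6/5 (A = 1*(-⅕) - 4*¼ = -⅕ - 1 = -6/5 ≈ -1.2000)
D(g) = -6/5
(1 + d*Q)*(D(-4) + (x(4) - 1*59)) = (1 + 1*0)*(-6/5 + (0 - 1*59)) = (1 + 0)*(-6/5 + (0 - 59)) = 1*(-6/5 - 59) = 1*(-301/5) = -301/5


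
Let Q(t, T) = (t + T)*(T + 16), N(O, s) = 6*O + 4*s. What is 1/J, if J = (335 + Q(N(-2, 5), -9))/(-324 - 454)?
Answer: -389/164 ≈ -2.3720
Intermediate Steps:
N(O, s) = 4*s + 6*O
Q(t, T) = (16 + T)*(T + t) (Q(t, T) = (T + t)*(16 + T) = (16 + T)*(T + t))
J = -164/389 (J = (335 + ((-9)**2 + 16*(-9) + 16*(4*5 + 6*(-2)) - 9*(4*5 + 6*(-2))))/(-324 - 454) = (335 + (81 - 144 + 16*(20 - 12) - 9*(20 - 12)))/(-778) = -(335 + (81 - 144 + 16*8 - 9*8))/778 = -(335 + (81 - 144 + 128 - 72))/778 = -(335 - 7)/778 = -1/778*328 = -164/389 ≈ -0.42159)
1/J = 1/(-164/389) = -389/164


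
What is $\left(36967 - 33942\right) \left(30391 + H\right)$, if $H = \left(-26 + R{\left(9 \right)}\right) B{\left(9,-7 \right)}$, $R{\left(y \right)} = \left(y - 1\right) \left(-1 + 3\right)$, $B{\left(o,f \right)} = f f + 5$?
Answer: $90299275$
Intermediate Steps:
$B{\left(o,f \right)} = 5 + f^{2}$ ($B{\left(o,f \right)} = f^{2} + 5 = 5 + f^{2}$)
$R{\left(y \right)} = -2 + 2 y$ ($R{\left(y \right)} = \left(-1 + y\right) 2 = -2 + 2 y$)
$H = -540$ ($H = \left(-26 + \left(-2 + 2 \cdot 9\right)\right) \left(5 + \left(-7\right)^{2}\right) = \left(-26 + \left(-2 + 18\right)\right) \left(5 + 49\right) = \left(-26 + 16\right) 54 = \left(-10\right) 54 = -540$)
$\left(36967 - 33942\right) \left(30391 + H\right) = \left(36967 - 33942\right) \left(30391 - 540\right) = 3025 \cdot 29851 = 90299275$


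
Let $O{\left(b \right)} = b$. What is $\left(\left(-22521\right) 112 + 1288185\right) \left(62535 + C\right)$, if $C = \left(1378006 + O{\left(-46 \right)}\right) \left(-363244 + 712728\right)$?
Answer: $-594344016436824225$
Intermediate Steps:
$C = 481574972640$ ($C = \left(1378006 - 46\right) \left(-363244 + 712728\right) = 1377960 \cdot 349484 = 481574972640$)
$\left(\left(-22521\right) 112 + 1288185\right) \left(62535 + C\right) = \left(\left(-22521\right) 112 + 1288185\right) \left(62535 + 481574972640\right) = \left(-2522352 + 1288185\right) 481575035175 = \left(-1234167\right) 481575035175 = -594344016436824225$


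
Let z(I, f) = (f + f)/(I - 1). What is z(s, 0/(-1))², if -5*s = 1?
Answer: 0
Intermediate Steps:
s = -⅕ (s = -⅕*1 = -⅕ ≈ -0.20000)
z(I, f) = 2*f/(-1 + I) (z(I, f) = (2*f)/(-1 + I) = 2*f/(-1 + I))
z(s, 0/(-1))² = (2*(0/(-1))/(-1 - ⅕))² = (2*(0*(-1))/(-6/5))² = (2*0*(-⅚))² = 0² = 0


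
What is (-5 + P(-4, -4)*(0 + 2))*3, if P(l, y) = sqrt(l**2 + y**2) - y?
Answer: 9 + 24*sqrt(2) ≈ 42.941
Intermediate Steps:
(-5 + P(-4, -4)*(0 + 2))*3 = (-5 + (sqrt((-4)**2 + (-4)**2) - 1*(-4))*(0 + 2))*3 = (-5 + (sqrt(16 + 16) + 4)*2)*3 = (-5 + (sqrt(32) + 4)*2)*3 = (-5 + (4*sqrt(2) + 4)*2)*3 = (-5 + (4 + 4*sqrt(2))*2)*3 = (-5 + (8 + 8*sqrt(2)))*3 = (3 + 8*sqrt(2))*3 = 9 + 24*sqrt(2)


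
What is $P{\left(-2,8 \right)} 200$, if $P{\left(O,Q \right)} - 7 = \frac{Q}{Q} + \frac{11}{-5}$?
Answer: $1160$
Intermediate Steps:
$P{\left(O,Q \right)} = \frac{29}{5}$ ($P{\left(O,Q \right)} = 7 + \left(\frac{Q}{Q} + \frac{11}{-5}\right) = 7 + \left(1 + 11 \left(- \frac{1}{5}\right)\right) = 7 + \left(1 - \frac{11}{5}\right) = 7 - \frac{6}{5} = \frac{29}{5}$)
$P{\left(-2,8 \right)} 200 = \frac{29}{5} \cdot 200 = 1160$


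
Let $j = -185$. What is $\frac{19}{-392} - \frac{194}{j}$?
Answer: $\frac{72533}{72520} \approx 1.0002$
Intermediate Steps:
$\frac{19}{-392} - \frac{194}{j} = \frac{19}{-392} - \frac{194}{-185} = 19 \left(- \frac{1}{392}\right) - - \frac{194}{185} = - \frac{19}{392} + \frac{194}{185} = \frac{72533}{72520}$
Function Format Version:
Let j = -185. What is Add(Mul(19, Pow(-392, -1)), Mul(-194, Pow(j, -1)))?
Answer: Rational(72533, 72520) ≈ 1.0002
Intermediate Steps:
Add(Mul(19, Pow(-392, -1)), Mul(-194, Pow(j, -1))) = Add(Mul(19, Pow(-392, -1)), Mul(-194, Pow(-185, -1))) = Add(Mul(19, Rational(-1, 392)), Mul(-194, Rational(-1, 185))) = Add(Rational(-19, 392), Rational(194, 185)) = Rational(72533, 72520)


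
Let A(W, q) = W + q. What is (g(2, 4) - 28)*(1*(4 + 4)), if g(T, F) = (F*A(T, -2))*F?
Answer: -224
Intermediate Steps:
g(T, F) = F²*(-2 + T) (g(T, F) = (F*(T - 2))*F = (F*(-2 + T))*F = F²*(-2 + T))
(g(2, 4) - 28)*(1*(4 + 4)) = (4²*(-2 + 2) - 28)*(1*(4 + 4)) = (16*0 - 28)*(1*8) = (0 - 28)*8 = -28*8 = -224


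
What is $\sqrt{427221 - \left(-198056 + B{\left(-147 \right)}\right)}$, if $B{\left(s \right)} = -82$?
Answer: $\sqrt{625359} \approx 790.8$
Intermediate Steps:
$\sqrt{427221 - \left(-198056 + B{\left(-147 \right)}\right)} = \sqrt{427221 + \left(198056 - -82\right)} = \sqrt{427221 + \left(198056 + 82\right)} = \sqrt{427221 + 198138} = \sqrt{625359}$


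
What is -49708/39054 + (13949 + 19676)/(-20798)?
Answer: -1173508867/406122546 ≈ -2.8895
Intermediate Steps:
-49708/39054 + (13949 + 19676)/(-20798) = -49708*1/39054 + 33625*(-1/20798) = -24854/19527 - 33625/20798 = -1173508867/406122546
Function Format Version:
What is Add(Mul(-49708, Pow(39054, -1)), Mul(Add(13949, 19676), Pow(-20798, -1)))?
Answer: Rational(-1173508867, 406122546) ≈ -2.8895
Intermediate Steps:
Add(Mul(-49708, Pow(39054, -1)), Mul(Add(13949, 19676), Pow(-20798, -1))) = Add(Mul(-49708, Rational(1, 39054)), Mul(33625, Rational(-1, 20798))) = Add(Rational(-24854, 19527), Rational(-33625, 20798)) = Rational(-1173508867, 406122546)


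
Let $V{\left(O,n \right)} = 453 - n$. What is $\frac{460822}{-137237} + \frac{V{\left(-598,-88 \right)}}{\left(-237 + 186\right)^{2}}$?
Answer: $- \frac{1124352805}{356953437} \approx -3.1499$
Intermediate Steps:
$\frac{460822}{-137237} + \frac{V{\left(-598,-88 \right)}}{\left(-237 + 186\right)^{2}} = \frac{460822}{-137237} + \frac{453 - -88}{\left(-237 + 186\right)^{2}} = 460822 \left(- \frac{1}{137237}\right) + \frac{453 + 88}{\left(-51\right)^{2}} = - \frac{460822}{137237} + \frac{541}{2601} = - \frac{1124352805}{356953437}$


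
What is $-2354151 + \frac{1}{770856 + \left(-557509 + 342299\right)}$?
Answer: $- \frac{1308074586545}{555646} \approx -2.3542 \cdot 10^{6}$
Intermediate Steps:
$-2354151 + \frac{1}{770856 + \left(-557509 + 342299\right)} = -2354151 + \frac{1}{770856 - 215210} = -2354151 + \frac{1}{555646} = - \frac{1308074586545}{555646}$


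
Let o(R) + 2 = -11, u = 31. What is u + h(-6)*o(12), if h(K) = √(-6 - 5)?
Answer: 31 - 13*I*√11 ≈ 31.0 - 43.116*I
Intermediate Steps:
o(R) = -13 (o(R) = -2 - 11 = -13)
h(K) = I*√11 (h(K) = √(-11) = I*√11)
u + h(-6)*o(12) = 31 + (I*√11)*(-13) = 31 - 13*I*√11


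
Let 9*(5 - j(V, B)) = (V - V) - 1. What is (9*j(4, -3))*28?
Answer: 1288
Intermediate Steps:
j(V, B) = 46/9 (j(V, B) = 5 - ((V - V) - 1)/9 = 5 - (0 - 1)/9 = 5 - ⅑*(-1) = 5 + ⅑ = 46/9)
(9*j(4, -3))*28 = (9*(46/9))*28 = 46*28 = 1288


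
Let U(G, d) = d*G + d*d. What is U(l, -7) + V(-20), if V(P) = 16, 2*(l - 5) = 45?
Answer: -255/2 ≈ -127.50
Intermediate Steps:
l = 55/2 (l = 5 + (½)*45 = 5 + 45/2 = 55/2 ≈ 27.500)
U(G, d) = d² + G*d (U(G, d) = G*d + d² = d² + G*d)
U(l, -7) + V(-20) = -7*(55/2 - 7) + 16 = -7*41/2 + 16 = -287/2 + 16 = -255/2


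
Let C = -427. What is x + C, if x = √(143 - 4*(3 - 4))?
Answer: -427 + 7*√3 ≈ -414.88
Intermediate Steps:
x = 7*√3 (x = √(143 - 4*(-1)) = √(143 + 4) = √147 = 7*√3 ≈ 12.124)
x + C = 7*√3 - 427 = -427 + 7*√3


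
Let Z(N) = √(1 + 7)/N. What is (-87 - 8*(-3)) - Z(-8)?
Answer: -63 + √2/4 ≈ -62.646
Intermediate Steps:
Z(N) = 2*√2/N (Z(N) = √8/N = (2*√2)/N = 2*√2/N)
(-87 - 8*(-3)) - Z(-8) = (-87 - 8*(-3)) - 2*√2/(-8) = (-87 - 1*(-24)) - 2*√2*(-1)/8 = (-87 + 24) - (-1)*√2/4 = -63 + √2/4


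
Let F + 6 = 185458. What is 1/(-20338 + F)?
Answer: 1/165114 ≈ 6.0564e-6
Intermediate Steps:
F = 185452 (F = -6 + 185458 = 185452)
1/(-20338 + F) = 1/(-20338 + 185452) = 1/165114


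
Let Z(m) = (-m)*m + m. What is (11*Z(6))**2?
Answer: 108900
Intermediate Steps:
Z(m) = m - m**2 (Z(m) = -m**2 + m = m - m**2)
(11*Z(6))**2 = (11*(6*(1 - 1*6)))**2 = (11*(6*(1 - 6)))**2 = (11*(6*(-5)))**2 = (11*(-30))**2 = (-330)**2 = 108900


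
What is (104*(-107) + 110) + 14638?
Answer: 3620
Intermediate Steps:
(104*(-107) + 110) + 14638 = (-11128 + 110) + 14638 = -11018 + 14638 = 3620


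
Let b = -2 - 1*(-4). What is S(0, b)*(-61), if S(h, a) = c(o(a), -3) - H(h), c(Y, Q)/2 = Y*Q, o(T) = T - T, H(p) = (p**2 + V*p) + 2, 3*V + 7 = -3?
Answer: 122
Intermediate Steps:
V = -10/3 (V = -7/3 + (1/3)*(-3) = -7/3 - 1 = -10/3 ≈ -3.3333)
b = 2 (b = -2 + 4 = 2)
H(p) = 2 + p**2 - 10*p/3 (H(p) = (p**2 - 10*p/3) + 2 = 2 + p**2 - 10*p/3)
o(T) = 0
c(Y, Q) = 2*Q*Y (c(Y, Q) = 2*(Y*Q) = 2*(Q*Y) = 2*Q*Y)
S(h, a) = -2 - h**2 + 10*h/3 (S(h, a) = 2*(-3)*0 - (2 + h**2 - 10*h/3) = 0 + (-2 - h**2 + 10*h/3) = -2 - h**2 + 10*h/3)
S(0, b)*(-61) = (-2 - 1*0**2 + (10/3)*0)*(-61) = (-2 - 1*0 + 0)*(-61) = (-2 + 0 + 0)*(-61) = -2*(-61) = 122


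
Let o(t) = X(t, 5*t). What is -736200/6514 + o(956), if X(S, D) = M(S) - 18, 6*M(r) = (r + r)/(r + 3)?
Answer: -1224577010/9370389 ≈ -130.69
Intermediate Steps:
M(r) = r/(3*(3 + r)) (M(r) = ((r + r)/(r + 3))/6 = ((2*r)/(3 + r))/6 = (2*r/(3 + r))/6 = r/(3*(3 + r)))
X(S, D) = -18 + S/(3*(3 + S)) (X(S, D) = S/(3*(3 + S)) - 18 = -18 + S/(3*(3 + S)))
o(t) = (-162 - 53*t)/(3*(3 + t))
-736200/6514 + o(956) = -736200/6514 + (-162 - 53*956)/(3*(3 + 956)) = -736200*1/6514 + (⅓)*(-162 - 50668)/959 = -368100/3257 + (⅓)*(1/959)*(-50830) = -368100/3257 - 50830/2877 = -1224577010/9370389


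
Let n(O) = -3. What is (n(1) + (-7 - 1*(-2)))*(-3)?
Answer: 24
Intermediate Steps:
(n(1) + (-7 - 1*(-2)))*(-3) = (-3 + (-7 - 1*(-2)))*(-3) = (-3 + (-7 + 2))*(-3) = (-3 - 5)*(-3) = -8*(-3) = 24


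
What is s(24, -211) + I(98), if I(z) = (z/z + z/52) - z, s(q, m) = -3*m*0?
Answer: -2473/26 ≈ -95.115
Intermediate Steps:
s(q, m) = 0
I(z) = 1 - 51*z/52 (I(z) = (1 + z*(1/52)) - z = (1 + z/52) - z = 1 - 51*z/52)
s(24, -211) + I(98) = 0 + (1 - 51/52*98) = 0 + (1 - 2499/26) = 0 - 2473/26 = -2473/26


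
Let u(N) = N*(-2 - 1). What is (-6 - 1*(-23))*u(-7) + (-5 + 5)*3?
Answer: 357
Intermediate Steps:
u(N) = -3*N (u(N) = N*(-3) = -3*N)
(-6 - 1*(-23))*u(-7) + (-5 + 5)*3 = (-6 - 1*(-23))*(-3*(-7)) + (-5 + 5)*3 = (-6 + 23)*21 + 0*3 = 17*21 + 0 = 357 + 0 = 357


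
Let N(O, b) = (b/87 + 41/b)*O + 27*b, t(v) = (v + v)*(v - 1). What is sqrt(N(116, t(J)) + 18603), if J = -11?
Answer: sqrt(113696022)/66 ≈ 161.56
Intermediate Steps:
t(v) = 2*v*(-1 + v) (t(v) = (2*v)*(-1 + v) = 2*v*(-1 + v))
N(O, b) = 27*b + O*(41/b + b/87) (N(O, b) = (b*(1/87) + 41/b)*O + 27*b = (b/87 + 41/b)*O + 27*b = (41/b + b/87)*O + 27*b = O*(41/b + b/87) + 27*b = 27*b + O*(41/b + b/87))
sqrt(N(116, t(J)) + 18603) = sqrt((3567*116 + (2*(-11)*(-1 - 11))**2*(2349 + 116))/(87*((2*(-11)*(-1 - 11)))) + 18603) = sqrt((413772 + (2*(-11)*(-12))**2*2465)/(87*((2*(-11)*(-12)))) + 18603) = sqrt((1/87)*(413772 + 264**2*2465)/264 + 18603) = sqrt((1/87)*(1/264)*(413772 + 69696*2465) + 18603) = sqrt((1/87)*(1/264)*(413772 + 171800640) + 18603) = sqrt((1/87)*(1/264)*172214412 + 18603) = sqrt(494869/66 + 18603) = sqrt(1722667/66) = sqrt(113696022)/66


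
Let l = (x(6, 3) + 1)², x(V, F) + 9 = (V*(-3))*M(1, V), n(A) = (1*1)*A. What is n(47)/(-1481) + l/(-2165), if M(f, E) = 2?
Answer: -2968971/3206365 ≈ -0.92596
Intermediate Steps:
n(A) = A (n(A) = 1*A = A)
x(V, F) = -9 - 6*V (x(V, F) = -9 + (V*(-3))*2 = -9 - 3*V*2 = -9 - 6*V)
l = 1936 (l = ((-9 - 6*6) + 1)² = ((-9 - 36) + 1)² = (-45 + 1)² = (-44)² = 1936)
n(47)/(-1481) + l/(-2165) = 47/(-1481) + 1936/(-2165) = 47*(-1/1481) + 1936*(-1/2165) = -47/1481 - 1936/2165 = -2968971/3206365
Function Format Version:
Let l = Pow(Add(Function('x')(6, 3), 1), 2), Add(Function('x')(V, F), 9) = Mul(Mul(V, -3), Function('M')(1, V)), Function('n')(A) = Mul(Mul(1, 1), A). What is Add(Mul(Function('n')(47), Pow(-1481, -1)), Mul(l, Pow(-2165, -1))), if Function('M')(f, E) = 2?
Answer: Rational(-2968971, 3206365) ≈ -0.92596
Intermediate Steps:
Function('n')(A) = A (Function('n')(A) = Mul(1, A) = A)
Function('x')(V, F) = Add(-9, Mul(-6, V)) (Function('x')(V, F) = Add(-9, Mul(Mul(V, -3), 2)) = Add(-9, Mul(Mul(-3, V), 2)) = Add(-9, Mul(-6, V)))
l = 1936 (l = Pow(Add(Add(-9, Mul(-6, 6)), 1), 2) = Pow(Add(Add(-9, -36), 1), 2) = Pow(Add(-45, 1), 2) = Pow(-44, 2) = 1936)
Add(Mul(Function('n')(47), Pow(-1481, -1)), Mul(l, Pow(-2165, -1))) = Add(Mul(47, Pow(-1481, -1)), Mul(1936, Pow(-2165, -1))) = Add(Mul(47, Rational(-1, 1481)), Mul(1936, Rational(-1, 2165))) = Add(Rational(-47, 1481), Rational(-1936, 2165)) = Rational(-2968971, 3206365)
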